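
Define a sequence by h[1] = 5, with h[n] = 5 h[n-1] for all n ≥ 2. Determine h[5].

h[2] = 5·5 = 25
h[3] = 5·25 = 125
h[4] = 5·125 = 625
h[5] = 5·625 = 3125

3125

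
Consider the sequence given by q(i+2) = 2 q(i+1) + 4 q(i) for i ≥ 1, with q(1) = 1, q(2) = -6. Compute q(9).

q(3) = 2·(-6) + 4·1 = -8
q(4) = 2·(-8) + 4·(-6) = -40
q(5) = 2·(-40) + 4·(-8) = -112
q(6) = 2·(-112) + 4·(-40) = -384
q(7) = 2·(-384) + 4·(-112) = -1216
q(8) = 2·(-1216) + 4·(-384) = -3968
q(9) = 2·(-3968) + 4·(-1216) = -12800

-12800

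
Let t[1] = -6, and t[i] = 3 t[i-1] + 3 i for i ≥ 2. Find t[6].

t[2] = 3·(-6) + 6 = -12
t[3] = 3·(-12) + 9 = -27
t[4] = 3·(-27) + 12 = -69
t[5] = 3·(-69) + 15 = -192
t[6] = 3·(-192) + 18 = -558

-558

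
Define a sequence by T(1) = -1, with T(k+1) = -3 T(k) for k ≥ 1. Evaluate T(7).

T(2) = -3*(-1) = 3
T(3) = -3*3 = -9
T(4) = -3*(-9) = 27
T(5) = -3*27 = -81
T(6) = -3*(-81) = 243
T(7) = -3*243 = -729

-729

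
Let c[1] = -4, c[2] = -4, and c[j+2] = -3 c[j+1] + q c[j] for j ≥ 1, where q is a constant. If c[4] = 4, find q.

c[3] = 12 - 4q
c[4] = -36 + 8q
So -36 + 8q = 4, giving q = 5.

5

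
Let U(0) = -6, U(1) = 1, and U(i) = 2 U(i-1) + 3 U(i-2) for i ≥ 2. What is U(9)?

U(2) = 2*1 + 3*(-6) = -16
U(3) = 2*(-16) + 3*1 = -29
U(4) = 2*(-29) + 3*(-16) = -106
U(5) = 2*(-106) + 3*(-29) = -299
U(6) = 2*(-299) + 3*(-106) = -916
U(7) = 2*(-916) + 3*(-299) = -2729
U(8) = 2*(-2729) + 3*(-916) = -8206
U(9) = 2*(-8206) + 3*(-2729) = -24599

-24599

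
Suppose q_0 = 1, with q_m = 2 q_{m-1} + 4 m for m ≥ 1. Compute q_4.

q_1 = 2·1 + 4 = 6
q_2 = 2·6 + 8 = 20
q_3 = 2·20 + 12 = 52
q_4 = 2·52 + 16 = 120

120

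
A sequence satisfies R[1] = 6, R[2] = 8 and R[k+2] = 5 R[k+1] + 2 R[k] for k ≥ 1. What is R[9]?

R[3] = 5*8 + 2*6 = 52
R[4] = 5*52 + 2*8 = 276
R[5] = 5*276 + 2*52 = 1484
R[6] = 5*1484 + 2*276 = 7972
R[7] = 5*7972 + 2*1484 = 42828
R[8] = 5*42828 + 2*7972 = 230084
R[9] = 5*230084 + 2*42828 = 1236076

1236076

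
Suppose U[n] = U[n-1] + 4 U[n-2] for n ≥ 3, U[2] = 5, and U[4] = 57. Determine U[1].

Let U[1] = v.
U[3] = 5 + 4v
U[4] = 25 + 4v
So 25 + 4v = 57, giving v = 8.

8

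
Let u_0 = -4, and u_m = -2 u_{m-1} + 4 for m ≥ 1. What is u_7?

684

u_1 = -2(-4) + 4 = 12
u_2 = -2(12) + 4 = -20
u_3 = -2(-20) + 4 = 44
u_4 = -2(44) + 4 = -84
u_5 = -2(-84) + 4 = 172
u_6 = -2(172) + 4 = -340
u_7 = -2(-340) + 4 = 684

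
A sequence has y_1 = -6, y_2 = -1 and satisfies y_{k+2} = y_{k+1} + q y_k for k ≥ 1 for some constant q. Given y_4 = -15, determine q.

y_3 = -1 - 6q
y_4 = -1 - 7q
So -1 - 7q = -15, giving q = 2.

2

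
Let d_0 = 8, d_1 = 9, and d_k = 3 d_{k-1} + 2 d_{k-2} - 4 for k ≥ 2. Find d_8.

d_2 = 3*9 + 2*8 - 4 = 39
d_3 = 3*39 + 2*9 - 4 = 131
d_4 = 3*131 + 2*39 - 4 = 467
d_5 = 3*467 + 2*131 - 4 = 1659
d_6 = 3*1659 + 2*467 - 4 = 5907
d_7 = 3*5907 + 2*1659 - 4 = 21035
d_8 = 3*21035 + 2*5907 - 4 = 74915

74915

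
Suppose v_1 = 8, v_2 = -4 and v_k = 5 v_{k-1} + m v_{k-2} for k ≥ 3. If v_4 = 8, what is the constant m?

v_3 = -20 + 8m
v_4 = -100 + 36m
So -100 + 36m = 8, giving m = 3.

3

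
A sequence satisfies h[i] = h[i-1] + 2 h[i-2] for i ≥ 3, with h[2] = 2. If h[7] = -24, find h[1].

-3

Let h[1] = x.
h[3] = 2 + 2x
h[4] = 6 + 2x
h[5] = 10 + 6x
h[6] = 22 + 10x
h[7] = 42 + 22x
So 42 + 22x = -24, giving x = -3.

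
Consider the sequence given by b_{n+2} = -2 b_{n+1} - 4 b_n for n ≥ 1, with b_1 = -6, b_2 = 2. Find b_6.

160

b_3 = -2*2 - 4*(-6) = 20
b_4 = -2*20 - 4*2 = -48
b_5 = -2*(-48) - 4*20 = 16
b_6 = -2*16 - 4*(-48) = 160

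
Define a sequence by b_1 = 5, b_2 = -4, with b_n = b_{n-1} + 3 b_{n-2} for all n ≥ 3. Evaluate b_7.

125

b_3 = (-4) + 3·5 = 11
b_4 = 11 + 3·(-4) = -1
b_5 = (-1) + 3·11 = 32
b_6 = 32 + 3·(-1) = 29
b_7 = 29 + 3·32 = 125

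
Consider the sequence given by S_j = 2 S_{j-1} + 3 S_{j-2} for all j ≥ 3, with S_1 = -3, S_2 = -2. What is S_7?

-913

S_3 = 2·(-2) + 3·(-3) = -13
S_4 = 2·(-13) + 3·(-2) = -32
S_5 = 2·(-32) + 3·(-13) = -103
S_6 = 2·(-103) + 3·(-32) = -302
S_7 = 2·(-302) + 3·(-103) = -913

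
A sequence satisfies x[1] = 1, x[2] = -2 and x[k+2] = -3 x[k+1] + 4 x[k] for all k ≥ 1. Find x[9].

39322

x[3] = -3·(-2) + 4·1 = 10
x[4] = -3·10 + 4·(-2) = -38
x[5] = -3·(-38) + 4·10 = 154
x[6] = -3·154 + 4·(-38) = -614
x[7] = -3·(-614) + 4·154 = 2458
x[8] = -3·2458 + 4·(-614) = -9830
x[9] = -3·(-9830) + 4·2458 = 39322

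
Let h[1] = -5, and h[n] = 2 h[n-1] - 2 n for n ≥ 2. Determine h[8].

-1388

h[2] = 2(-5) - 4 = -14
h[3] = 2(-14) - 6 = -34
h[4] = 2(-34) - 8 = -76
h[5] = 2(-76) - 10 = -162
h[6] = 2(-162) - 12 = -336
h[7] = 2(-336) - 14 = -686
h[8] = 2(-686) - 16 = -1388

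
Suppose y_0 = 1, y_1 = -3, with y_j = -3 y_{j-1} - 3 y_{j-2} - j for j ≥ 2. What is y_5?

7

y_2 = -3·(-3) - 3·1 - 2 = 4
y_3 = -3·4 - 3·(-3) - 3 = -6
y_4 = -3·(-6) - 3·4 - 4 = 2
y_5 = -3·2 - 3·(-6) - 5 = 7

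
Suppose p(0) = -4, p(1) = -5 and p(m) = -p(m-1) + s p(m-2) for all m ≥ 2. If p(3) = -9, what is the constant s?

p(2) = 5 - 4s
p(3) = -5 - s
So -5 - s = -9, giving s = 4.

4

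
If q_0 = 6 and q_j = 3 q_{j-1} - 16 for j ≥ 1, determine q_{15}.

-28697806

The fixed point is -16/(1 - 3) = 8, so q_j - 8 = 3(q_{j-1} - 8).
Hence q_j = -2·3^j + 8.
q_{15} = -2·3^{15} + 8 = -2·14348907 + 8 = -28697806.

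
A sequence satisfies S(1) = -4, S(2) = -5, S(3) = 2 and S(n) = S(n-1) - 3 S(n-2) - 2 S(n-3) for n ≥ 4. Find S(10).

S(4) = 2 - 3·(-5) - 2·(-4) = 25
S(5) = 25 - 3·2 - 2·(-5) = 29
S(6) = 29 - 3·25 - 2·2 = -50
S(7) = (-50) - 3·29 - 2·25 = -187
S(8) = (-187) - 3·(-50) - 2·29 = -95
S(9) = (-95) - 3·(-187) - 2·(-50) = 566
S(10) = 566 - 3·(-95) - 2·(-187) = 1225

1225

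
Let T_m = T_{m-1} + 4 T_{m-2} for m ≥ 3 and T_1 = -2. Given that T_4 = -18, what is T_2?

Let T_2 = w.
T_3 = -8 + w
T_4 = -8 + 5w
So -8 + 5w = -18, giving w = -2.

-2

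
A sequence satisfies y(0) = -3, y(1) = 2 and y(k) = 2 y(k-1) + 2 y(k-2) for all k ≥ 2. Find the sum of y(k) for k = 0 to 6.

y(2) = 2·2 + 2·(-3) = -2
y(3) = 2·(-2) + 2·2 = 0
y(4) = 2·0 + 2·(-2) = -4
y(5) = 2·(-4) + 2·0 = -8
y(6) = 2·(-8) + 2·(-4) = -24
Sum = (-3) + 2 + (-2) + 0 + (-4) + (-8) + (-24) = -39

-39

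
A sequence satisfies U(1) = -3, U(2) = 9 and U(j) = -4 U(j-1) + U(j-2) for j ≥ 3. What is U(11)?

U(3) = -4(9) + (-3) = -39
U(4) = -4(-39) + 9 = 165
U(5) = -4(165) + (-39) = -699
U(6) = -4(-699) + 165 = 2961
U(7) = -4(2961) + (-699) = -12543
U(8) = -4(-12543) + 2961 = 53133
U(9) = -4(53133) + (-12543) = -225075
U(10) = -4(-225075) + 53133 = 953433
U(11) = -4(953433) + (-225075) = -4038807

-4038807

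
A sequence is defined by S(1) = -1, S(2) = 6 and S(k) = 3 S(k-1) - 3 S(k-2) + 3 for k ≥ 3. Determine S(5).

102

S(3) = 3(6) - 3(-1) + 3 = 24
S(4) = 3(24) - 3(6) + 3 = 57
S(5) = 3(57) - 3(24) + 3 = 102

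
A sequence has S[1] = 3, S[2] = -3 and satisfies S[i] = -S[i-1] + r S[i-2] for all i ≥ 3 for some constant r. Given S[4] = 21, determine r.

-4

S[3] = 3 + 3r
S[4] = -3 - 6r
So -3 - 6r = 21, giving r = -4.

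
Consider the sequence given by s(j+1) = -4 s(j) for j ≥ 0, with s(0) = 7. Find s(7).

-114688

s(1) = -4·7 = -28
s(2) = -4·(-28) = 112
s(3) = -4·112 = -448
s(4) = -4·(-448) = 1792
s(5) = -4·1792 = -7168
s(6) = -4·(-7168) = 28672
s(7) = -4·28672 = -114688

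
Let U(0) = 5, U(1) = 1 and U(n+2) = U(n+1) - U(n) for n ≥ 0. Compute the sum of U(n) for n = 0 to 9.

-3

U(2) = 1 - 5 = -4
U(3) = (-4) - 1 = -5
U(4) = (-5) - (-4) = -1
U(5) = (-1) - (-5) = 4
U(6) = 4 - (-1) = 5
U(7) = 5 - 4 = 1
U(8) = 1 - 5 = -4
U(9) = (-4) - 1 = -5
Sum = 5 + 1 + (-4) + (-5) + (-1) + 4 + 5 + 1 + (-4) + (-5) = -3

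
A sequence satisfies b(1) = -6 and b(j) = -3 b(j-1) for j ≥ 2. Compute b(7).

b(2) = -3·(-6) = 18
b(3) = -3·18 = -54
b(4) = -3·(-54) = 162
b(5) = -3·162 = -486
b(6) = -3·(-486) = 1458
b(7) = -3·1458 = -4374

-4374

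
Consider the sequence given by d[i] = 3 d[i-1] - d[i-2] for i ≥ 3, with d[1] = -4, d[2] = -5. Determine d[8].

d[3] = 3·(-5) - (-4) = -11
d[4] = 3·(-11) - (-5) = -28
d[5] = 3·(-28) - (-11) = -73
d[6] = 3·(-73) - (-28) = -191
d[7] = 3·(-191) - (-73) = -500
d[8] = 3·(-500) - (-191) = -1309

-1309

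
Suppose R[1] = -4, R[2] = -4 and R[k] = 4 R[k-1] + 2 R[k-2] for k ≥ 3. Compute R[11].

-3599744

R[3] = 4(-4) + 2(-4) = -24
R[4] = 4(-24) + 2(-4) = -104
R[5] = 4(-104) + 2(-24) = -464
R[6] = 4(-464) + 2(-104) = -2064
R[7] = 4(-2064) + 2(-464) = -9184
R[8] = 4(-9184) + 2(-2064) = -40864
R[9] = 4(-40864) + 2(-9184) = -181824
R[10] = 4(-181824) + 2(-40864) = -809024
R[11] = 4(-809024) + 2(-181824) = -3599744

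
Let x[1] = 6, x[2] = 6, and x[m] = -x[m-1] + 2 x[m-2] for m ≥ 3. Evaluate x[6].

x[3] = -6 + 2·6 = 6
x[4] = -6 + 2·6 = 6
x[5] = -6 + 2·6 = 6
x[6] = -6 + 2·6 = 6

6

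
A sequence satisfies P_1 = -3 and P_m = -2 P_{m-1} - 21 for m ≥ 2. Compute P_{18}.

-524295

The fixed point is -21/(1 + 2) = -7, so P_m + 7 = -2(P_{m-1} + 7).
Hence P_m = 4·(-2)^{m-1} - 7.
P_{18} = 4·(-2)^{17} - 7 = 4·-131072 - 7 = -524295.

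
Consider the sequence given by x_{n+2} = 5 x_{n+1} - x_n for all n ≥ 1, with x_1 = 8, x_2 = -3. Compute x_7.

x_3 = 5·(-3) - 8 = -23
x_4 = 5·(-23) - (-3) = -112
x_5 = 5·(-112) - (-23) = -537
x_6 = 5·(-537) - (-112) = -2573
x_7 = 5·(-2573) - (-537) = -12328

-12328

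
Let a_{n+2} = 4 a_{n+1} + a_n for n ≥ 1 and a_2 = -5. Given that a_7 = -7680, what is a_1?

-4

Let a_1 = x.
a_3 = -20 + x
a_4 = -85 + 4x
a_5 = -360 + 17x
a_6 = -1525 + 72x
a_7 = -6460 + 305x
So -6460 + 305x = -7680, giving x = -4.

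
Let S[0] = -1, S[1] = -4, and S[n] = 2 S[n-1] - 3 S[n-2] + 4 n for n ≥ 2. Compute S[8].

S[2] = 2·(-4) - 3·(-1) + 8 = 3
S[3] = 2·3 - 3·(-4) + 12 = 30
S[4] = 2·30 - 3·3 + 16 = 67
S[5] = 2·67 - 3·30 + 20 = 64
S[6] = 2·64 - 3·67 + 24 = -49
S[7] = 2·(-49) - 3·64 + 28 = -262
S[8] = 2·(-262) - 3·(-49) + 32 = -345

-345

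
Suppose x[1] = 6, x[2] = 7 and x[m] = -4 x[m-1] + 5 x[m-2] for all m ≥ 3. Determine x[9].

-65098

x[3] = -4*7 + 5*6 = 2
x[4] = -4*2 + 5*7 = 27
x[5] = -4*27 + 5*2 = -98
x[6] = -4*(-98) + 5*27 = 527
x[7] = -4*527 + 5*(-98) = -2598
x[8] = -4*(-2598) + 5*527 = 13027
x[9] = -4*13027 + 5*(-2598) = -65098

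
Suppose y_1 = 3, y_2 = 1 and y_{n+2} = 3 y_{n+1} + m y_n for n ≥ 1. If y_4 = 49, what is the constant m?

4

y_3 = 3 + 3m
y_4 = 9 + 10m
So 9 + 10m = 49, giving m = 4.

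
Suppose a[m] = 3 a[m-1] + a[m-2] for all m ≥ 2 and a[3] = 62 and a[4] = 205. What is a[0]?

4

Rearranging, a[m-2] = a[m] - 3 a[m-1].
a[2] = 205 - 3(62) = 19
a[1] = 62 - 3(19) = 5
a[0] = 19 - 3(5) = 4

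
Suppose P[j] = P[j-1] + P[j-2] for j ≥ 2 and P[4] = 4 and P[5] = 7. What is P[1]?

2

Rearranging, P[j-2] = P[j] - P[j-1].
P[3] = 7 - 4 = 3
P[2] = 4 - 3 = 1
P[1] = 3 - 1 = 2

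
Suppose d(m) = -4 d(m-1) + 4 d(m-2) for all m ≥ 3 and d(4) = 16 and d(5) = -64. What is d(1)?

4

Rearranging, d(m-2) = (d(m) + 4 d(m-1)) / 4.
d(3) = (-64 + 4(16)) / 4 = 0/4 = 0
d(2) = (16 + 4(0)) / 4 = 16/4 = 4
d(1) = (0 + 4(4)) / 4 = 16/4 = 4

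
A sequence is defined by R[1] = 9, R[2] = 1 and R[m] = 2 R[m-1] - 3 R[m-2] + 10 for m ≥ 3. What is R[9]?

R[3] = 2(1) - 3(9) + 10 = -15
R[4] = 2(-15) - 3(1) + 10 = -23
R[5] = 2(-23) - 3(-15) + 10 = 9
R[6] = 2(9) - 3(-23) + 10 = 97
R[7] = 2(97) - 3(9) + 10 = 177
R[8] = 2(177) - 3(97) + 10 = 73
R[9] = 2(73) - 3(177) + 10 = -375

-375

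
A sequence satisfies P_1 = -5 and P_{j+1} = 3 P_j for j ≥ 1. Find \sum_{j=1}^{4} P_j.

P_2 = 3*(-5) = -15
P_3 = 3*(-15) = -45
P_4 = 3*(-45) = -135
Sum = (-5) + (-15) + (-45) + (-135) = -200

-200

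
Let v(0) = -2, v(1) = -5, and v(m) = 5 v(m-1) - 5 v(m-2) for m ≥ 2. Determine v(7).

v(2) = 5(-5) - 5(-2) = -15
v(3) = 5(-15) - 5(-5) = -50
v(4) = 5(-50) - 5(-15) = -175
v(5) = 5(-175) - 5(-50) = -625
v(6) = 5(-625) - 5(-175) = -2250
v(7) = 5(-2250) - 5(-625) = -8125

-8125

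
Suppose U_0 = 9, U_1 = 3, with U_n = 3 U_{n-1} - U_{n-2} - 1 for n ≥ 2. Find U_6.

-151

U_2 = 3*3 - 9 - 1 = -1
U_3 = 3*(-1) - 3 - 1 = -7
U_4 = 3*(-7) - (-1) - 1 = -21
U_5 = 3*(-21) - (-7) - 1 = -57
U_6 = 3*(-57) - (-21) - 1 = -151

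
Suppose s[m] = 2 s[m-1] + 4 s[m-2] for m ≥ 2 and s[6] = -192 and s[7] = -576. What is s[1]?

3

Rearranging, s[m-2] = (s[m] - 2 s[m-1]) / 4.
s[5] = (-576 - 2*(-192)) / 4 = -192/4 = -48
s[4] = (-192 - 2*(-48)) / 4 = -96/4 = -24
s[3] = (-48 - 2*(-24)) / 4 = 0/4 = 0
s[2] = (-24 - 2*0) / 4 = -24/4 = -6
s[1] = (0 - 2*(-6)) / 4 = 12/4 = 3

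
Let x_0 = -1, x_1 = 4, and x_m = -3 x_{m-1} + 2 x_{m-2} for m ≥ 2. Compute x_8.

-28642

x_2 = -3·4 + 2·(-1) = -14
x_3 = -3·(-14) + 2·4 = 50
x_4 = -3·50 + 2·(-14) = -178
x_5 = -3·(-178) + 2·50 = 634
x_6 = -3·634 + 2·(-178) = -2258
x_7 = -3·(-2258) + 2·634 = 8042
x_8 = -3·8042 + 2·(-2258) = -28642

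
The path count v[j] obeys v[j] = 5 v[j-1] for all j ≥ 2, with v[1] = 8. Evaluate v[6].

v[2] = 5·8 = 40
v[3] = 5·40 = 200
v[4] = 5·200 = 1000
v[5] = 5·1000 = 5000
v[6] = 5·5000 = 25000

25000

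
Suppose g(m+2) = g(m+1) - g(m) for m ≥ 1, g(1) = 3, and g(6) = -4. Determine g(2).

Let g(2) = x.
g(3) = -3 + x
g(4) = -3
g(5) = -x
g(6) = 3 - x
So 3 - x = -4, giving x = 7.

7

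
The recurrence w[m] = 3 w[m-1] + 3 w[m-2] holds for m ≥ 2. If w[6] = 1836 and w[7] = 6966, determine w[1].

Rearranging, w[m-2] = (w[m] - 3 w[m-1]) / 3.
w[5] = (6966 - 3(1836)) / 3 = 1458/3 = 486
w[4] = (1836 - 3(486)) / 3 = 378/3 = 126
w[3] = (486 - 3(126)) / 3 = 108/3 = 36
w[2] = (126 - 3(36)) / 3 = 18/3 = 6
w[1] = (36 - 3(6)) / 3 = 18/3 = 6

6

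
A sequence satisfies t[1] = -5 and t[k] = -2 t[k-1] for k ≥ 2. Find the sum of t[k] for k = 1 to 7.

t[2] = -2·(-5) = 10
t[3] = -2·10 = -20
t[4] = -2·(-20) = 40
t[5] = -2·40 = -80
t[6] = -2·(-80) = 160
t[7] = -2·160 = -320
Sum = (-5) + 10 + (-20) + 40 + (-80) + 160 + (-320) = -215

-215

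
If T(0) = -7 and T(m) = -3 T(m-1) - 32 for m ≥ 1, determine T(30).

205891132094641

The fixed point is -32/(1 + 3) = -8, so T(m) + 8 = -3(T(m-1) + 8).
Hence T(m) = 1·(-3)^m - 8.
T(30) = 1·(-3)^{30} - 8 = 1·205891132094649 - 8 = 205891132094641.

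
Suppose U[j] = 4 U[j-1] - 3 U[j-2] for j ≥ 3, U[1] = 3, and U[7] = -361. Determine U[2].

Let U[2] = v.
U[3] = -9 + 4v
U[4] = -36 + 13v
U[5] = -117 + 40v
U[6] = -360 + 121v
U[7] = -1089 + 364v
So -1089 + 364v = -361, giving v = 2.

2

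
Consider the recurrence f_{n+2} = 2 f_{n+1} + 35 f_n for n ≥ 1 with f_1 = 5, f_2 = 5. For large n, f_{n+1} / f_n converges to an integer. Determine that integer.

The characteristic equation is r^2 - 2r - 35 = 0, which factors as (r - 7)(r + 5) = 0.
So the roots are 7 and -5. Since |7| > |-5| and the coefficient of 7^n is non-zero, the ratio tends to 7.

7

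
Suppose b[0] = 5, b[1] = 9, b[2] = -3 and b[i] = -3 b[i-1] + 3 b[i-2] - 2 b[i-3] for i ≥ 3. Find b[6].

-1564

b[3] = -3·(-3) + 3·9 - 2·5 = 26
b[4] = -3·26 + 3·(-3) - 2·9 = -105
b[5] = -3·(-105) + 3·26 - 2·(-3) = 399
b[6] = -3·399 + 3·(-105) - 2·26 = -1564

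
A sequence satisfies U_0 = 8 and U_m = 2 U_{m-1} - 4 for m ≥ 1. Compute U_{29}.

The fixed point is -4/(1 - 2) = 4, so U_m - 4 = 2(U_{m-1} - 4).
Hence U_m = 4·2^m + 4.
U_{29} = 4·2^{29} + 4 = 4·536870912 + 4 = 2147483652.

2147483652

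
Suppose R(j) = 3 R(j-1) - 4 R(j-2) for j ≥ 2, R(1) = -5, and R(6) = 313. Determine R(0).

2

Let R(0) = v.
R(2) = -15 - 4v
R(3) = -25 - 12v
R(4) = -15 - 20v
R(5) = 55 - 12v
R(6) = 225 + 44v
So 225 + 44v = 313, giving v = 2.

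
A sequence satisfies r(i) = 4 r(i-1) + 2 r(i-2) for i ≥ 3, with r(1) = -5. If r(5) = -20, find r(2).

Let r(2) = z.
r(3) = -10 + 4z
r(4) = -40 + 18z
r(5) = -180 + 80z
So -180 + 80z = -20, giving z = 2.

2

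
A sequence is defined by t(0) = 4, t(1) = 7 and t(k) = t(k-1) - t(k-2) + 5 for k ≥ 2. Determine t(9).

6

t(2) = 7 - 4 + 5 = 8
t(3) = 8 - 7 + 5 = 6
t(4) = 6 - 8 + 5 = 3
t(5) = 3 - 6 + 5 = 2
t(6) = 2 - 3 + 5 = 4
t(7) = 4 - 2 + 5 = 7
t(8) = 7 - 4 + 5 = 8
t(9) = 8 - 7 + 5 = 6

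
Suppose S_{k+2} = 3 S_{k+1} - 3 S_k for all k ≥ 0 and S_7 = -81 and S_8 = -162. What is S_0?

Rearranging, S_{k-2} = (S_k - 3 S_{k-1}) / -3.
S_6 = (-162 - 3(-81)) / -3 = 81/-3 = -27
S_5 = (-81 - 3(-27)) / -3 = 0/-3 = 0
S_4 = (-27 - 3(0)) / -3 = -27/-3 = 9
S_3 = (0 - 3(9)) / -3 = -27/-3 = 9
S_2 = (9 - 3(9)) / -3 = -18/-3 = 6
S_1 = (9 - 3(6)) / -3 = -9/-3 = 3
S_0 = (6 - 3(3)) / -3 = -3/-3 = 1

1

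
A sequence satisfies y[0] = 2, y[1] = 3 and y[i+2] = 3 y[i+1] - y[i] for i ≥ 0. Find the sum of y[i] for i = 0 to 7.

1365

y[2] = 3*3 - 2 = 7
y[3] = 3*7 - 3 = 18
y[4] = 3*18 - 7 = 47
y[5] = 3*47 - 18 = 123
y[6] = 3*123 - 47 = 322
y[7] = 3*322 - 123 = 843
Sum = 2 + 3 + 7 + 18 + 47 + 123 + 322 + 843 = 1365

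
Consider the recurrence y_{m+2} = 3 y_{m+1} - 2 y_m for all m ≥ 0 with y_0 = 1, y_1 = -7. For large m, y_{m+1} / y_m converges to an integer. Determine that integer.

2

The characteristic equation is r^2 - 3r + 2 = 0, which factors as (r - 2)(r - 1) = 0.
So the roots are 2 and 1. Since |2| > |1| and the coefficient of 2^m is non-zero, the ratio tends to 2.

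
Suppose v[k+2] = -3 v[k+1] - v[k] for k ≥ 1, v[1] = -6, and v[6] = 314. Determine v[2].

Let v[2] = y.
v[3] = 6 - 3y
v[4] = -18 + 8y
v[5] = 48 - 21y
v[6] = -126 + 55y
So -126 + 55y = 314, giving y = 8.

8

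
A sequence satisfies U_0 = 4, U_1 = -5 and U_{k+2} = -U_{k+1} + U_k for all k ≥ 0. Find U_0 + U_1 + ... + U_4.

U_2 = -(-5) + 4 = 9
U_3 = -9 + (-5) = -14
U_4 = -(-14) + 9 = 23
Sum = 4 + (-5) + 9 + (-14) + 23 = 17

17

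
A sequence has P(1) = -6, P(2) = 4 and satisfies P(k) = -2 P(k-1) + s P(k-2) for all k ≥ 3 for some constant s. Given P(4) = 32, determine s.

P(3) = -8 - 6s
P(4) = 16 + 16s
So 16 + 16s = 32, giving s = 1.

1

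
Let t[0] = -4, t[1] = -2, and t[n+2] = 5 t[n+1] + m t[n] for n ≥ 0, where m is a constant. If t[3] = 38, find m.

t[2] = -10 - 4m
t[3] = -50 - 22m
So -50 - 22m = 38, giving m = -4.

-4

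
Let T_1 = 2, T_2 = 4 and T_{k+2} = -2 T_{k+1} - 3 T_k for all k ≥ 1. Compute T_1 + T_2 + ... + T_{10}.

T_3 = -2*4 - 3*2 = -14
T_4 = -2*(-14) - 3*4 = 16
T_5 = -2*16 - 3*(-14) = 10
T_6 = -2*10 - 3*16 = -68
T_7 = -2*(-68) - 3*10 = 106
T_8 = -2*106 - 3*(-68) = -8
T_9 = -2*(-8) - 3*106 = -302
T_{10} = -2*(-302) - 3*(-8) = 628
Sum = 2 + 4 + (-14) + 16 + 10 + (-68) + 106 + (-8) + (-302) + 628 = 374

374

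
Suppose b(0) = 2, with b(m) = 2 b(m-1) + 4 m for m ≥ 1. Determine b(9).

b(1) = 2·2 + 4 = 8
b(2) = 2·8 + 8 = 24
b(3) = 2·24 + 12 = 60
b(4) = 2·60 + 16 = 136
b(5) = 2·136 + 20 = 292
b(6) = 2·292 + 24 = 608
b(7) = 2·608 + 28 = 1244
b(8) = 2·1244 + 32 = 2520
b(9) = 2·2520 + 36 = 5076

5076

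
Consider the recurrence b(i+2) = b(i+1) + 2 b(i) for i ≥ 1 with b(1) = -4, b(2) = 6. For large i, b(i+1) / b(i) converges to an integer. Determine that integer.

2

The characteristic equation is r^2 - r - 2 = 0, which factors as (r - 2)(r + 1) = 0.
So the roots are 2 and -1. Since |2| > |-1| and the coefficient of 2^i is non-zero, the ratio tends to 2.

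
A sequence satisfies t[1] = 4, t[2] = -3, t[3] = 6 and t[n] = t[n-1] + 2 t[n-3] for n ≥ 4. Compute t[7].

t[4] = 6 + 2(4) = 14
t[5] = 14 + 2(-3) = 8
t[6] = 8 + 2(6) = 20
t[7] = 20 + 2(14) = 48

48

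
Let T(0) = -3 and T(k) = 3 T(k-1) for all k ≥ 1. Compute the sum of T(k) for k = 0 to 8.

T(1) = 3·(-3) = -9
T(2) = 3·(-9) = -27
T(3) = 3·(-27) = -81
T(4) = 3·(-81) = -243
T(5) = 3·(-243) = -729
T(6) = 3·(-729) = -2187
T(7) = 3·(-2187) = -6561
T(8) = 3·(-6561) = -19683
Sum = (-3) + (-9) + (-27) + (-81) + (-243) + (-729) + (-2187) + (-6561) + (-19683) = -29523

-29523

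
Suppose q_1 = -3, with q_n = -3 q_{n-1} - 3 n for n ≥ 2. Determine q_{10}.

q_2 = -3*(-3) - 6 = 3
q_3 = -3*3 - 9 = -18
q_4 = -3*(-18) - 12 = 42
q_5 = -3*42 - 15 = -141
q_6 = -3*(-141) - 18 = 405
q_7 = -3*405 - 21 = -1236
q_8 = -3*(-1236) - 24 = 3684
q_9 = -3*3684 - 27 = -11079
q_{10} = -3*(-11079) - 30 = 33207

33207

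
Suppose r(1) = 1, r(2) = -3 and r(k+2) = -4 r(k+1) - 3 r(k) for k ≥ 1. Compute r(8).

r(3) = -4·(-3) - 3·1 = 9
r(4) = -4·9 - 3·(-3) = -27
r(5) = -4·(-27) - 3·9 = 81
r(6) = -4·81 - 3·(-27) = -243
r(7) = -4·(-243) - 3·81 = 729
r(8) = -4·729 - 3·(-243) = -2187

-2187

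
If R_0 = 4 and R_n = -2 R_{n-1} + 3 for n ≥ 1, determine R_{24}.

50331649

The fixed point is 3/(1 + 2) = 1, so R_n - 1 = -2(R_{n-1} - 1).
Hence R_n = 3·(-2)^n + 1.
R_{24} = 3·(-2)^{24} + 1 = 3·16777216 + 1 = 50331649.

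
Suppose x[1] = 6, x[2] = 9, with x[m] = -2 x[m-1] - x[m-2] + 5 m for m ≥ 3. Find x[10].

89

x[3] = -2(9) - 6 + 15 = -9
x[4] = -2(-9) - 9 + 20 = 29
x[5] = -2(29) - (-9) + 25 = -24
x[6] = -2(-24) - 29 + 30 = 49
x[7] = -2(49) - (-24) + 35 = -39
x[8] = -2(-39) - 49 + 40 = 69
x[9] = -2(69) - (-39) + 45 = -54
x[10] = -2(-54) - 69 + 50 = 89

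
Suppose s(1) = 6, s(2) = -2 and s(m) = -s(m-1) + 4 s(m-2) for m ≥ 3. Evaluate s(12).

-85474

s(3) = -(-2) + 4·6 = 26
s(4) = -26 + 4·(-2) = -34
s(5) = -(-34) + 4·26 = 138
s(6) = -138 + 4·(-34) = -274
s(7) = -(-274) + 4·138 = 826
s(8) = -826 + 4·(-274) = -1922
s(9) = -(-1922) + 4·826 = 5226
s(10) = -5226 + 4·(-1922) = -12914
s(11) = -(-12914) + 4·5226 = 33818
s(12) = -33818 + 4·(-12914) = -85474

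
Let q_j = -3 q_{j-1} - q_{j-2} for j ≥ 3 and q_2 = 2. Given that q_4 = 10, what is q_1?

Let q_1 = x.
q_3 = -6 - x
q_4 = 16 + 3x
So 16 + 3x = 10, giving x = -2.

-2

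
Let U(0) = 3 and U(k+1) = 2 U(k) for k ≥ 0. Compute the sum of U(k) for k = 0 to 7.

U(1) = 2(3) = 6
U(2) = 2(6) = 12
U(3) = 2(12) = 24
U(4) = 2(24) = 48
U(5) = 2(48) = 96
U(6) = 2(96) = 192
U(7) = 2(192) = 384
Sum = 3 + 6 + 12 + 24 + 48 + 96 + 192 + 384 = 765

765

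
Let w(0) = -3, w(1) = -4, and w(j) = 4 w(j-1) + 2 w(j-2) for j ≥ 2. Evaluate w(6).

-8472

w(2) = 4*(-4) + 2*(-3) = -22
w(3) = 4*(-22) + 2*(-4) = -96
w(4) = 4*(-96) + 2*(-22) = -428
w(5) = 4*(-428) + 2*(-96) = -1904
w(6) = 4*(-1904) + 2*(-428) = -8472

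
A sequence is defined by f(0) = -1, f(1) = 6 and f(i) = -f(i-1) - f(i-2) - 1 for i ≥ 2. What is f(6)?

f(2) = -6 - (-1) - 1 = -6
f(3) = -(-6) - 6 - 1 = -1
f(4) = -(-1) - (-6) - 1 = 6
f(5) = -6 - (-1) - 1 = -6
f(6) = -(-6) - 6 - 1 = -1

-1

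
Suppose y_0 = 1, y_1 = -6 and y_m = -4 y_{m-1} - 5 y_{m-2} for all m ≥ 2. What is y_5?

y_2 = -4*(-6) - 5*1 = 19
y_3 = -4*19 - 5*(-6) = -46
y_4 = -4*(-46) - 5*19 = 89
y_5 = -4*89 - 5*(-46) = -126

-126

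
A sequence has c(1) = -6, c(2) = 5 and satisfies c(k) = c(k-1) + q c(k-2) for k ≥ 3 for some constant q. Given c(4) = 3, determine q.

c(3) = 5 - 6q
c(4) = 5 - q
So 5 - q = 3, giving q = 2.

2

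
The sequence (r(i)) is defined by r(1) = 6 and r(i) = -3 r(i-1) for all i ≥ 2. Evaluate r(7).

r(2) = -3*6 = -18
r(3) = -3*(-18) = 54
r(4) = -3*54 = -162
r(5) = -3*(-162) = 486
r(6) = -3*486 = -1458
r(7) = -3*(-1458) = 4374

4374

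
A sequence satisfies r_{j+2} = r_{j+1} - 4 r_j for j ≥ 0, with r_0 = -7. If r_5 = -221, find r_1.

-5

Let r_1 = y.
r_2 = 28 + y
r_3 = 28 - 3y
r_4 = -84 - 7y
r_5 = -196 + 5y
So -196 + 5y = -221, giving y = -5.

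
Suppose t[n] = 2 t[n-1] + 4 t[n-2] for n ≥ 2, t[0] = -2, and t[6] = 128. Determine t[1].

3

Let t[1] = w.
t[2] = -8 + 2w
t[3] = -16 + 8w
t[4] = -64 + 24w
t[5] = -192 + 80w
t[6] = -640 + 256w
So -640 + 256w = 128, giving w = 3.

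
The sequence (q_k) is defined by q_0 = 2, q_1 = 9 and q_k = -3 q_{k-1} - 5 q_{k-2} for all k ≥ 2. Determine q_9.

8634

q_2 = -3·9 - 5·2 = -37
q_3 = -3·(-37) - 5·9 = 66
q_4 = -3·66 - 5·(-37) = -13
q_5 = -3·(-13) - 5·66 = -291
q_6 = -3·(-291) - 5·(-13) = 938
q_7 = -3·938 - 5·(-291) = -1359
q_8 = -3·(-1359) - 5·938 = -613
q_9 = -3·(-613) - 5·(-1359) = 8634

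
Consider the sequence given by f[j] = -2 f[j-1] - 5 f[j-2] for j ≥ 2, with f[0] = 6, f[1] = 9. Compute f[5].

f[2] = -2·9 - 5·6 = -48
f[3] = -2·(-48) - 5·9 = 51
f[4] = -2·51 - 5·(-48) = 138
f[5] = -2·138 - 5·51 = -531

-531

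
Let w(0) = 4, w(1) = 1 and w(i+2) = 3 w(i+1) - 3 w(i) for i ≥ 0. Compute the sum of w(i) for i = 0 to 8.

w(2) = 3(1) - 3(4) = -9
w(3) = 3(-9) - 3(1) = -30
w(4) = 3(-30) - 3(-9) = -63
w(5) = 3(-63) - 3(-30) = -99
w(6) = 3(-99) - 3(-63) = -108
w(7) = 3(-108) - 3(-99) = -27
w(8) = 3(-27) - 3(-108) = 243
Sum = 4 + 1 + (-9) + (-30) + (-63) + (-99) + (-108) + (-27) + 243 = -88

-88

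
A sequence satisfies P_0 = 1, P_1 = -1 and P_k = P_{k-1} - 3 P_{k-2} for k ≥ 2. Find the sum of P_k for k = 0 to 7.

-60

P_2 = (-1) - 3(1) = -4
P_3 = (-4) - 3(-1) = -1
P_4 = (-1) - 3(-4) = 11
P_5 = 11 - 3(-1) = 14
P_6 = 14 - 3(11) = -19
P_7 = (-19) - 3(14) = -61
Sum = 1 + (-1) + (-4) + (-1) + 11 + 14 + (-19) + (-61) = -60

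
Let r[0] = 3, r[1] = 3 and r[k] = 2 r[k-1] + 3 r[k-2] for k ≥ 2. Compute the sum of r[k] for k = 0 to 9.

44286

r[2] = 2*3 + 3*3 = 15
r[3] = 2*15 + 3*3 = 39
r[4] = 2*39 + 3*15 = 123
r[5] = 2*123 + 3*39 = 363
r[6] = 2*363 + 3*123 = 1095
r[7] = 2*1095 + 3*363 = 3279
r[8] = 2*3279 + 3*1095 = 9843
r[9] = 2*9843 + 3*3279 = 29523
Sum = 3 + 3 + 15 + 39 + 123 + 363 + 1095 + 3279 + 9843 + 29523 = 44286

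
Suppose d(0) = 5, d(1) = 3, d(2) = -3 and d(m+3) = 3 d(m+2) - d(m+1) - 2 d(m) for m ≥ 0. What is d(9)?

d(3) = 3(-3) - 3 - 2(5) = -22
d(4) = 3(-22) - (-3) - 2(3) = -69
d(5) = 3(-69) - (-22) - 2(-3) = -179
d(6) = 3(-179) - (-69) - 2(-22) = -424
d(7) = 3(-424) - (-179) - 2(-69) = -955
d(8) = 3(-955) - (-424) - 2(-179) = -2083
d(9) = 3(-2083) - (-955) - 2(-424) = -4446

-4446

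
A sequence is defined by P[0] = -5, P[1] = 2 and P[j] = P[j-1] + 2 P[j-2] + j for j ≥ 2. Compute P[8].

-9

P[2] = 2 + 2*(-5) + 2 = -6
P[3] = (-6) + 2*2 + 3 = 1
P[4] = 1 + 2*(-6) + 4 = -7
P[5] = (-7) + 2*1 + 5 = 0
P[6] = 0 + 2*(-7) + 6 = -8
P[7] = (-8) + 2*0 + 7 = -1
P[8] = (-1) + 2*(-8) + 8 = -9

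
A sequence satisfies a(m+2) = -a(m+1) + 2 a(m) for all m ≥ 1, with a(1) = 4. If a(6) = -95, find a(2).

Let a(2) = x.
a(3) = 8 - x
a(4) = -8 + 3x
a(5) = 24 - 5x
a(6) = -40 + 11x
So -40 + 11x = -95, giving x = -5.

-5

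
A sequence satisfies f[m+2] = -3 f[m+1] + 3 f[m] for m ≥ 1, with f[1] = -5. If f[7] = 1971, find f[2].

-7

Let f[2] = y.
f[3] = -15 - 3y
f[4] = 45 + 12y
f[5] = -180 - 45y
f[6] = 675 + 171y
f[7] = -2565 - 648y
So -2565 - 648y = 1971, giving y = -7.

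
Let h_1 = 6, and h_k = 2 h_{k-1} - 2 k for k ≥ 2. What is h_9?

22

h_2 = 2*6 - 4 = 8
h_3 = 2*8 - 6 = 10
h_4 = 2*10 - 8 = 12
h_5 = 2*12 - 10 = 14
h_6 = 2*14 - 12 = 16
h_7 = 2*16 - 14 = 18
h_8 = 2*18 - 16 = 20
h_9 = 2*20 - 18 = 22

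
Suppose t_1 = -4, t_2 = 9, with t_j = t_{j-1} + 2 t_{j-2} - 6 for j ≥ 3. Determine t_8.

-33

t_3 = 9 + 2·(-4) - 6 = -5
t_4 = (-5) + 2·9 - 6 = 7
t_5 = 7 + 2·(-5) - 6 = -9
t_6 = (-9) + 2·7 - 6 = -1
t_7 = (-1) + 2·(-9) - 6 = -25
t_8 = (-25) + 2·(-1) - 6 = -33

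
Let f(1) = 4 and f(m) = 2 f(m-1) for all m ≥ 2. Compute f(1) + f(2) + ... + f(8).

1020

f(2) = 2*4 = 8
f(3) = 2*8 = 16
f(4) = 2*16 = 32
f(5) = 2*32 = 64
f(6) = 2*64 = 128
f(7) = 2*128 = 256
f(8) = 2*256 = 512
Sum = 4 + 8 + 16 + 32 + 64 + 128 + 256 + 512 = 1020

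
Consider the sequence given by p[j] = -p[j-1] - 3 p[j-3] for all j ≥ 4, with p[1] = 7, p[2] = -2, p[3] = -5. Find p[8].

-121

p[4] = -(-5) - 3(7) = -16
p[5] = -(-16) - 3(-2) = 22
p[6] = -22 - 3(-5) = -7
p[7] = -(-7) - 3(-16) = 55
p[8] = -55 - 3(22) = -121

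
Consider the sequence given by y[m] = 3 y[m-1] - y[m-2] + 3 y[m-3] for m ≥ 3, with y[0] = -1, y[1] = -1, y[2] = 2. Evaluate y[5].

23

y[3] = 3*2 - (-1) + 3*(-1) = 4
y[4] = 3*4 - 2 + 3*(-1) = 7
y[5] = 3*7 - 4 + 3*2 = 23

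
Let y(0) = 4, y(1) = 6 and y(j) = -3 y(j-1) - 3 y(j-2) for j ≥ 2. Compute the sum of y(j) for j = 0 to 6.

-20

y(2) = -3*6 - 3*4 = -30
y(3) = -3*(-30) - 3*6 = 72
y(4) = -3*72 - 3*(-30) = -126
y(5) = -3*(-126) - 3*72 = 162
y(6) = -3*162 - 3*(-126) = -108
Sum = 4 + 6 + (-30) + 72 + (-126) + 162 + (-108) = -20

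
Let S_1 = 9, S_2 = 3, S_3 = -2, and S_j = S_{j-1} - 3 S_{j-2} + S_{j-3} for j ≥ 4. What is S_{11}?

46

S_4 = (-2) - 3·3 + 9 = -2
S_5 = (-2) - 3·(-2) + 3 = 7
S_6 = 7 - 3·(-2) + (-2) = 11
S_7 = 11 - 3·7 + (-2) = -12
S_8 = (-12) - 3·11 + 7 = -38
S_9 = (-38) - 3·(-12) + 11 = 9
S_{10} = 9 - 3·(-38) + (-12) = 111
S_{11} = 111 - 3·9 + (-38) = 46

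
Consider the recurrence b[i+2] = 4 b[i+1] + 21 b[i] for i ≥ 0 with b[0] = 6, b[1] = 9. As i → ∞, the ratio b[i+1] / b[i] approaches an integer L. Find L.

7

The characteristic equation is r^2 - 4r - 21 = 0, which factors as (r - 7)(r + 3) = 0.
So the roots are 7 and -3. Since |7| > |-3| and the coefficient of 7^i is non-zero, the ratio tends to 7.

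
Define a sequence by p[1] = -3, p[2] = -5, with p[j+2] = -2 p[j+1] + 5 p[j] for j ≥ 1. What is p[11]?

31595

p[3] = -2·(-5) + 5·(-3) = -5
p[4] = -2·(-5) + 5·(-5) = -15
p[5] = -2·(-15) + 5·(-5) = 5
p[6] = -2·5 + 5·(-15) = -85
p[7] = -2·(-85) + 5·5 = 195
p[8] = -2·195 + 5·(-85) = -815
p[9] = -2·(-815) + 5·195 = 2605
p[10] = -2·2605 + 5·(-815) = -9285
p[11] = -2·(-9285) + 5·2605 = 31595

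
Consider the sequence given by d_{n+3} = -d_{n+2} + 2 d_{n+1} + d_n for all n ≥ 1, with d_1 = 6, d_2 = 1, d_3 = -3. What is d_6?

d_4 = -(-3) + 2·1 + 6 = 11
d_5 = -11 + 2·(-3) + 1 = -16
d_6 = -(-16) + 2·11 + (-3) = 35

35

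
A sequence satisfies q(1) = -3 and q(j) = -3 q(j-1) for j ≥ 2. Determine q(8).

q(2) = -3(-3) = 9
q(3) = -3(9) = -27
q(4) = -3(-27) = 81
q(5) = -3(81) = -243
q(6) = -3(-243) = 729
q(7) = -3(729) = -2187
q(8) = -3(-2187) = 6561

6561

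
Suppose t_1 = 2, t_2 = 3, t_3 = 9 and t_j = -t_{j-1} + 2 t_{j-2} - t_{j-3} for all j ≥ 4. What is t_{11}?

1797

t_4 = -9 + 2·3 - 2 = -5
t_5 = -(-5) + 2·9 - 3 = 20
t_6 = -20 + 2·(-5) - 9 = -39
t_7 = -(-39) + 2·20 - (-5) = 84
t_8 = -84 + 2·(-39) - 20 = -182
t_9 = -(-182) + 2·84 - (-39) = 389
t_{10} = -389 + 2·(-182) - 84 = -837
t_{11} = -(-837) + 2·389 - (-182) = 1797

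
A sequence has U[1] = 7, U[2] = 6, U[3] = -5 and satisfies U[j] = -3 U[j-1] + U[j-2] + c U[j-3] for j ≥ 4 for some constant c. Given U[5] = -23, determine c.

U[4] = 21 + 7c
U[5] = -68 - 15c
So -68 - 15c = -23, giving c = -3.

-3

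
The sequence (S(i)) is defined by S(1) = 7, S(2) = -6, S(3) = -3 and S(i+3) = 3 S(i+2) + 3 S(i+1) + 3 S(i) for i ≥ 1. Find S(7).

-639

S(4) = 3*(-3) + 3*(-6) + 3*7 = -6
S(5) = 3*(-6) + 3*(-3) + 3*(-6) = -45
S(6) = 3*(-45) + 3*(-6) + 3*(-3) = -162
S(7) = 3*(-162) + 3*(-45) + 3*(-6) = -639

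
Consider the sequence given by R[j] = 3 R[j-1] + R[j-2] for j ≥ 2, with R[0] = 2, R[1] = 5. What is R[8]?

R[2] = 3*5 + 2 = 17
R[3] = 3*17 + 5 = 56
R[4] = 3*56 + 17 = 185
R[5] = 3*185 + 56 = 611
R[6] = 3*611 + 185 = 2018
R[7] = 3*2018 + 611 = 6665
R[8] = 3*6665 + 2018 = 22013

22013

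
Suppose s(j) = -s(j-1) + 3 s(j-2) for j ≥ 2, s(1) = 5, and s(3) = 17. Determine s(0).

1

Let s(0) = w.
s(2) = -5 + 3w
s(3) = 20 - 3w
So 20 - 3w = 17, giving w = 1.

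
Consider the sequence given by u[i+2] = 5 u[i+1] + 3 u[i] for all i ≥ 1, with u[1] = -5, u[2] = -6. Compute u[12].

-216551583

u[3] = 5*(-6) + 3*(-5) = -45
u[4] = 5*(-45) + 3*(-6) = -243
u[5] = 5*(-243) + 3*(-45) = -1350
u[6] = 5*(-1350) + 3*(-243) = -7479
u[7] = 5*(-7479) + 3*(-1350) = -41445
u[8] = 5*(-41445) + 3*(-7479) = -229662
u[9] = 5*(-229662) + 3*(-41445) = -1272645
u[10] = 5*(-1272645) + 3*(-229662) = -7052211
u[11] = 5*(-7052211) + 3*(-1272645) = -39078990
u[12] = 5*(-39078990) + 3*(-7052211) = -216551583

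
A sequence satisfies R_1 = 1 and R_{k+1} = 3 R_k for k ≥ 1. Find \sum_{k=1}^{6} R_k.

364

R_2 = 3*1 = 3
R_3 = 3*3 = 9
R_4 = 3*9 = 27
R_5 = 3*27 = 81
R_6 = 3*81 = 243
Sum = 1 + 3 + 9 + 27 + 81 + 243 = 364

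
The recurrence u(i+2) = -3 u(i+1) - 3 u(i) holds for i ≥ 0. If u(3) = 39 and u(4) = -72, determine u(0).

3

Rearranging, u(i-2) = (u(i) + 3 u(i-1)) / -3.
u(2) = (-72 + 3·39) / -3 = 45/-3 = -15
u(1) = (39 + 3·(-15)) / -3 = -6/-3 = 2
u(0) = (-15 + 3·2) / -3 = -9/-3 = 3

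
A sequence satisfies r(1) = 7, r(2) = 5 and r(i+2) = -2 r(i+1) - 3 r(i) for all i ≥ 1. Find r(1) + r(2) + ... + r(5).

27

r(3) = -2(5) - 3(7) = -31
r(4) = -2(-31) - 3(5) = 47
r(5) = -2(47) - 3(-31) = -1
Sum = 7 + 5 + (-31) + 47 + (-1) = 27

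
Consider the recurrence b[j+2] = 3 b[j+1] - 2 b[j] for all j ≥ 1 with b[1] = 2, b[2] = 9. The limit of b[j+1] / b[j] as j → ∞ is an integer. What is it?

2

The characteristic equation is r^2 - 3r + 2 = 0, which factors as (r - 2)(r - 1) = 0.
So the roots are 2 and 1. Since |2| > |1| and the coefficient of 2^j is non-zero, the ratio tends to 2.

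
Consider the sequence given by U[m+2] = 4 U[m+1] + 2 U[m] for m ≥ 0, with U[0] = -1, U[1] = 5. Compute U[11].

12570912

U[2] = 4·5 + 2·(-1) = 18
U[3] = 4·18 + 2·5 = 82
U[4] = 4·82 + 2·18 = 364
U[5] = 4·364 + 2·82 = 1620
U[6] = 4·1620 + 2·364 = 7208
U[7] = 4·7208 + 2·1620 = 32072
U[8] = 4·32072 + 2·7208 = 142704
U[9] = 4·142704 + 2·32072 = 634960
U[10] = 4·634960 + 2·142704 = 2825248
U[11] = 4·2825248 + 2·634960 = 12570912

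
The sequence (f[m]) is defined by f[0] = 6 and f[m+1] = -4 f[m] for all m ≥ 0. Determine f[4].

f[1] = -4(6) = -24
f[2] = -4(-24) = 96
f[3] = -4(96) = -384
f[4] = -4(-384) = 1536

1536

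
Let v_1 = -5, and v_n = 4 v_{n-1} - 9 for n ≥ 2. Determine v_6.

-8189

v_2 = 4(-5) - 9 = -29
v_3 = 4(-29) - 9 = -125
v_4 = 4(-125) - 9 = -509
v_5 = 4(-509) - 9 = -2045
v_6 = 4(-2045) - 9 = -8189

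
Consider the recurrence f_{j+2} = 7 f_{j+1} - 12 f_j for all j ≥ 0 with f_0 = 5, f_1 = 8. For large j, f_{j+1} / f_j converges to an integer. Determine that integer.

4

The characteristic equation is r^2 - 7r + 12 = 0, which factors as (r - 4)(r - 3) = 0.
So the roots are 4 and 3. Since |4| > |3| and the coefficient of 4^j is non-zero, the ratio tends to 4.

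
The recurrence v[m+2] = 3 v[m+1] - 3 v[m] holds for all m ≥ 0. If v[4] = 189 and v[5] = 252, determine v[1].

Rearranging, v[m-2] = (v[m] - 3 v[m-1]) / -3.
v[3] = (252 - 3·189) / -3 = -315/-3 = 105
v[2] = (189 - 3·105) / -3 = -126/-3 = 42
v[1] = (105 - 3·42) / -3 = -21/-3 = 7

7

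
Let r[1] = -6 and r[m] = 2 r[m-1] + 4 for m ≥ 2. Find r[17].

The fixed point is 4/(1 - 2) = -4, so r[m] + 4 = 2(r[m-1] + 4).
Hence r[m] = -2·2^{m-1} - 4.
r[17] = -2·2^{16} - 4 = -2·65536 - 4 = -131076.

-131076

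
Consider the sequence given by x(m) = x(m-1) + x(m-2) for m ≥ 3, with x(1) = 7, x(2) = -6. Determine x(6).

-9

x(3) = (-6) + 7 = 1
x(4) = 1 + (-6) = -5
x(5) = (-5) + 1 = -4
x(6) = (-4) + (-5) = -9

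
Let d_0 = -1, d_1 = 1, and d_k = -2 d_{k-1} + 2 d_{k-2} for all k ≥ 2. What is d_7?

568

d_2 = -2*1 + 2*(-1) = -4
d_3 = -2*(-4) + 2*1 = 10
d_4 = -2*10 + 2*(-4) = -28
d_5 = -2*(-28) + 2*10 = 76
d_6 = -2*76 + 2*(-28) = -208
d_7 = -2*(-208) + 2*76 = 568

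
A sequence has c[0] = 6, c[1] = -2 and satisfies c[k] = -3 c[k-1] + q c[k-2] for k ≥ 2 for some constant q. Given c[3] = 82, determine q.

c[2] = 6 + 6q
c[3] = -18 - 20q
So -18 - 20q = 82, giving q = -5.

-5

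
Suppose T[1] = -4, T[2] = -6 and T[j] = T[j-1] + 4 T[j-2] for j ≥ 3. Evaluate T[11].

-36214

T[3] = (-6) + 4(-4) = -22
T[4] = (-22) + 4(-6) = -46
T[5] = (-46) + 4(-22) = -134
T[6] = (-134) + 4(-46) = -318
T[7] = (-318) + 4(-134) = -854
T[8] = (-854) + 4(-318) = -2126
T[9] = (-2126) + 4(-854) = -5542
T[10] = (-5542) + 4(-2126) = -14046
T[11] = (-14046) + 4(-5542) = -36214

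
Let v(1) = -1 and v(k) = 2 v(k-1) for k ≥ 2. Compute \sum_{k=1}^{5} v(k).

-31

v(2) = 2(-1) = -2
v(3) = 2(-2) = -4
v(4) = 2(-4) = -8
v(5) = 2(-8) = -16
Sum = (-1) + (-2) + (-4) + (-8) + (-16) = -31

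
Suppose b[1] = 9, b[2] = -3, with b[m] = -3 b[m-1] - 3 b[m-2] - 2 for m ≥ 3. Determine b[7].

-251

b[3] = -3*(-3) - 3*9 - 2 = -20
b[4] = -3*(-20) - 3*(-3) - 2 = 67
b[5] = -3*67 - 3*(-20) - 2 = -143
b[6] = -3*(-143) - 3*67 - 2 = 226
b[7] = -3*226 - 3*(-143) - 2 = -251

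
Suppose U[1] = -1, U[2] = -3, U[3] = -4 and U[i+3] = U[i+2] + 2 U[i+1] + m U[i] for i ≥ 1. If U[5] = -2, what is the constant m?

U[4] = -10 - m
U[5] = -18 - 4m
So -18 - 4m = -2, giving m = -4.

-4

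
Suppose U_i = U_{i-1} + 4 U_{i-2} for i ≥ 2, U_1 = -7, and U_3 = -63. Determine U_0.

Let U_0 = z.
U_2 = -7 + 4z
U_3 = -35 + 4z
So -35 + 4z = -63, giving z = -7.

-7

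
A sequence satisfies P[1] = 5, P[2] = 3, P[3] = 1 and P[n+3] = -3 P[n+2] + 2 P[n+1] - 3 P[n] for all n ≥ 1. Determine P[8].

P[4] = -3·1 + 2·3 - 3·5 = -12
P[5] = -3·(-12) + 2·1 - 3·3 = 29
P[6] = -3·29 + 2·(-12) - 3·1 = -114
P[7] = -3·(-114) + 2·29 - 3·(-12) = 436
P[8] = -3·436 + 2·(-114) - 3·29 = -1623

-1623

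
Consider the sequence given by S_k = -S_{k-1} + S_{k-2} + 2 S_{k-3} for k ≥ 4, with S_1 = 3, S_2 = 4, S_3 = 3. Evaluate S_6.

9

S_4 = -3 + 4 + 2·3 = 7
S_5 = -7 + 3 + 2·4 = 4
S_6 = -4 + 7 + 2·3 = 9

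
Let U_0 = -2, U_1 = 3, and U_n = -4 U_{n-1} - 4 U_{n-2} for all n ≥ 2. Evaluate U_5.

-16

U_2 = -4·3 - 4·(-2) = -4
U_3 = -4·(-4) - 4·3 = 4
U_4 = -4·4 - 4·(-4) = 0
U_5 = -4·0 - 4·4 = -16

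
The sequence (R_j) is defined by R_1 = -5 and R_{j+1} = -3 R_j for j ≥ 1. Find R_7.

R_2 = -3·(-5) = 15
R_3 = -3·15 = -45
R_4 = -3·(-45) = 135
R_5 = -3·135 = -405
R_6 = -3·(-405) = 1215
R_7 = -3·1215 = -3645

-3645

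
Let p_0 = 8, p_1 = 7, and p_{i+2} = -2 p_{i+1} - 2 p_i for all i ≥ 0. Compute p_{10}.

p_2 = -2·7 - 2·8 = -30
p_3 = -2·(-30) - 2·7 = 46
p_4 = -2·46 - 2·(-30) = -32
p_5 = -2·(-32) - 2·46 = -28
p_6 = -2·(-28) - 2·(-32) = 120
p_7 = -2·120 - 2·(-28) = -184
p_8 = -2·(-184) - 2·120 = 128
p_9 = -2·128 - 2·(-184) = 112
p_{10} = -2·112 - 2·128 = -480

-480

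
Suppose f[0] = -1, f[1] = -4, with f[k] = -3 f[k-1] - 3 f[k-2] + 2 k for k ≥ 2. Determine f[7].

f[2] = -3*(-4) - 3*(-1) + 4 = 19
f[3] = -3*19 - 3*(-4) + 6 = -39
f[4] = -3*(-39) - 3*19 + 8 = 68
f[5] = -3*68 - 3*(-39) + 10 = -77
f[6] = -3*(-77) - 3*68 + 12 = 39
f[7] = -3*39 - 3*(-77) + 14 = 128

128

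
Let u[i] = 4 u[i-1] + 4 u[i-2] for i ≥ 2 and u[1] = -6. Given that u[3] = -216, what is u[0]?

Let u[0] = w.
u[2] = -24 + 4w
u[3] = -120 + 16w
So -120 + 16w = -216, giving w = -6.

-6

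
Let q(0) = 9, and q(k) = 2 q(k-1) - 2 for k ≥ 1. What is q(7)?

q(1) = 2(9) - 2 = 16
q(2) = 2(16) - 2 = 30
q(3) = 2(30) - 2 = 58
q(4) = 2(58) - 2 = 114
q(5) = 2(114) - 2 = 226
q(6) = 2(226) - 2 = 450
q(7) = 2(450) - 2 = 898

898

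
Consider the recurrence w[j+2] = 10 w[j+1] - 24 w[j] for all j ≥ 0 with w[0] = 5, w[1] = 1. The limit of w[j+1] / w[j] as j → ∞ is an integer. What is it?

The characteristic equation is r^2 - 10r + 24 = 0, which factors as (r - 6)(r - 4) = 0.
So the roots are 6 and 4. Since |6| > |4| and the coefficient of 6^j is non-zero, the ratio tends to 6.

6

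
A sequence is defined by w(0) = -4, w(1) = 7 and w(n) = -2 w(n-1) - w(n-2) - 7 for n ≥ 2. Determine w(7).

w(2) = -2(7) - (-4) - 7 = -17
w(3) = -2(-17) - 7 - 7 = 20
w(4) = -2(20) - (-17) - 7 = -30
w(5) = -2(-30) - 20 - 7 = 33
w(6) = -2(33) - (-30) - 7 = -43
w(7) = -2(-43) - 33 - 7 = 46

46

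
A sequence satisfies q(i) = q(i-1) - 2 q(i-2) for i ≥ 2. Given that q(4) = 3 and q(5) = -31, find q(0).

Rearranging, q(i-2) = (q(i) - q(i-1)) / -2.
q(3) = (-31 - 3) / -2 = -34/-2 = 17
q(2) = (3 - 17) / -2 = -14/-2 = 7
q(1) = (17 - 7) / -2 = 10/-2 = -5
q(0) = (7 - (-5)) / -2 = 12/-2 = -6

-6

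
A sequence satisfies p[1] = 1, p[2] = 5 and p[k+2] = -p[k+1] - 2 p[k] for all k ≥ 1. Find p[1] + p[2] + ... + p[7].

p[3] = -5 - 2(1) = -7
p[4] = -(-7) - 2(5) = -3
p[5] = -(-3) - 2(-7) = 17
p[6] = -17 - 2(-3) = -11
p[7] = -(-11) - 2(17) = -23
Sum = 1 + 5 + (-7) + (-3) + 17 + (-11) + (-23) = -21

-21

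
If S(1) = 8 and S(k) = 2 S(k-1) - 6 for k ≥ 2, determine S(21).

2097158

The fixed point is -6/(1 - 2) = 6, so S(k) - 6 = 2(S(k-1) - 6).
Hence S(k) = 2·2^{k-1} + 6.
S(21) = 2·2^{20} + 6 = 2·1048576 + 6 = 2097158.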